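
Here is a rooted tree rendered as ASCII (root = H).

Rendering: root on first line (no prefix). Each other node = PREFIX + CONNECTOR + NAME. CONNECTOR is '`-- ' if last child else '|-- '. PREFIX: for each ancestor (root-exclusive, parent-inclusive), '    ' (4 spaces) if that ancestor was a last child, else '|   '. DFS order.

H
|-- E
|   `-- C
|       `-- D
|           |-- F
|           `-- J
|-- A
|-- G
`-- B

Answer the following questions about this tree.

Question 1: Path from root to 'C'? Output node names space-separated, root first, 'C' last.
Walk down from root: H -> E -> C

Answer: H E C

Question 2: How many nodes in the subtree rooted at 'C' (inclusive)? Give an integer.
Answer: 4

Derivation:
Subtree rooted at C contains: C, D, F, J
Count = 4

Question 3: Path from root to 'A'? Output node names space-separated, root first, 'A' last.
Answer: H A

Derivation:
Walk down from root: H -> A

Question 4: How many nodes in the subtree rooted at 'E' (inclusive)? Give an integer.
Subtree rooted at E contains: C, D, E, F, J
Count = 5

Answer: 5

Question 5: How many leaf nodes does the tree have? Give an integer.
Answer: 5

Derivation:
Leaves (nodes with no children): A, B, F, G, J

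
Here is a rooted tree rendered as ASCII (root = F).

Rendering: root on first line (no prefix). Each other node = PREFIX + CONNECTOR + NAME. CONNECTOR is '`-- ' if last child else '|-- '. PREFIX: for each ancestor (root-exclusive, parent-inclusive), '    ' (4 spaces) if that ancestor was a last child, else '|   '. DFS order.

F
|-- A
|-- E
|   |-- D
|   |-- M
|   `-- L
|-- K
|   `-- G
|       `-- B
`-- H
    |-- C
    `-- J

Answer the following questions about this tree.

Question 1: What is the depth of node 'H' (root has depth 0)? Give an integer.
Answer: 1

Derivation:
Path from root to H: F -> H
Depth = number of edges = 1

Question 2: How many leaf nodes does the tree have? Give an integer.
Answer: 7

Derivation:
Leaves (nodes with no children): A, B, C, D, J, L, M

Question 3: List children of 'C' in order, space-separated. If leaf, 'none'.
Answer: none

Derivation:
Node C's children (from adjacency): (leaf)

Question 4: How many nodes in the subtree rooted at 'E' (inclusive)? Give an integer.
Subtree rooted at E contains: D, E, L, M
Count = 4

Answer: 4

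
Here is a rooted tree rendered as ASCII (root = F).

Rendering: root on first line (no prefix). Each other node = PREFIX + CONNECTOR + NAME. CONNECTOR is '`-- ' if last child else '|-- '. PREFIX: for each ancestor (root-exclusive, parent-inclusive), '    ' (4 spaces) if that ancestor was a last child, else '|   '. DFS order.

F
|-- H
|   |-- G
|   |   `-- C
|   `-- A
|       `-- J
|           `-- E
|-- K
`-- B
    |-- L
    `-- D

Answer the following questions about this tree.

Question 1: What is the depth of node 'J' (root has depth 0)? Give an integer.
Path from root to J: F -> H -> A -> J
Depth = number of edges = 3

Answer: 3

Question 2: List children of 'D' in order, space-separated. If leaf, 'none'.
Node D's children (from adjacency): (leaf)

Answer: none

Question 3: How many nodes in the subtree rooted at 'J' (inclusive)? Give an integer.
Subtree rooted at J contains: E, J
Count = 2

Answer: 2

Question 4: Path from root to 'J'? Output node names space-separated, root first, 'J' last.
Answer: F H A J

Derivation:
Walk down from root: F -> H -> A -> J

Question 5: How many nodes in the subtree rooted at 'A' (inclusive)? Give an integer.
Subtree rooted at A contains: A, E, J
Count = 3

Answer: 3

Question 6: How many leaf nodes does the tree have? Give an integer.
Leaves (nodes with no children): C, D, E, K, L

Answer: 5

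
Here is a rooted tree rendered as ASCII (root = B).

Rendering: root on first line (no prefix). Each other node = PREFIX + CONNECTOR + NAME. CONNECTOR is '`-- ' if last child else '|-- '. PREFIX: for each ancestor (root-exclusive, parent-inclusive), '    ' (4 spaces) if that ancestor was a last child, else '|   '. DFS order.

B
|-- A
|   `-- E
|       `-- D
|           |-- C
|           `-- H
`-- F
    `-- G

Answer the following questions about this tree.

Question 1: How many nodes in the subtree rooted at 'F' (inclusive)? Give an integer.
Answer: 2

Derivation:
Subtree rooted at F contains: F, G
Count = 2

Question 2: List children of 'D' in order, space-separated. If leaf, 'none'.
Answer: C H

Derivation:
Node D's children (from adjacency): C, H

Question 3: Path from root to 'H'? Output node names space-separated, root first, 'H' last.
Walk down from root: B -> A -> E -> D -> H

Answer: B A E D H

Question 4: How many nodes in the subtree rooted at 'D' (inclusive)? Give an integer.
Answer: 3

Derivation:
Subtree rooted at D contains: C, D, H
Count = 3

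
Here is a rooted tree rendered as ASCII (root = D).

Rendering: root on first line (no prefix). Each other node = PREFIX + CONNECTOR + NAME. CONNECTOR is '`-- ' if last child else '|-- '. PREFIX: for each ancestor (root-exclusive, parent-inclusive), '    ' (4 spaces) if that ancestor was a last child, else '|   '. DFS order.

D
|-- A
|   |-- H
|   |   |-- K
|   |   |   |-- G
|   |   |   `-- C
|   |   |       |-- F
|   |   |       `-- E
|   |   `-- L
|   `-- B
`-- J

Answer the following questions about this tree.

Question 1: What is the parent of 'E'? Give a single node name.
Scan adjacency: E appears as child of C

Answer: C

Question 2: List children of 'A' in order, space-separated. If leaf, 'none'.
Answer: H B

Derivation:
Node A's children (from adjacency): H, B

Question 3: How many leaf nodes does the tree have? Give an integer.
Answer: 6

Derivation:
Leaves (nodes with no children): B, E, F, G, J, L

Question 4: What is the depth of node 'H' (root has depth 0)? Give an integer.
Answer: 2

Derivation:
Path from root to H: D -> A -> H
Depth = number of edges = 2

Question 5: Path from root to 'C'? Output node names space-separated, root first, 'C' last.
Answer: D A H K C

Derivation:
Walk down from root: D -> A -> H -> K -> C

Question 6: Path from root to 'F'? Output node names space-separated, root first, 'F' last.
Walk down from root: D -> A -> H -> K -> C -> F

Answer: D A H K C F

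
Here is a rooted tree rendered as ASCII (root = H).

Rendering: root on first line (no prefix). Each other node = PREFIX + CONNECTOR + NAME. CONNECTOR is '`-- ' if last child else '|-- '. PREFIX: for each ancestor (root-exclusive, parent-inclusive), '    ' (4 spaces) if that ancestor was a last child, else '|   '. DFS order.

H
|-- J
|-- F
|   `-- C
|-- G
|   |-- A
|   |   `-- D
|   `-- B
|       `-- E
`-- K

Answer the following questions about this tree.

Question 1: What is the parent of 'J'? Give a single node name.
Scan adjacency: J appears as child of H

Answer: H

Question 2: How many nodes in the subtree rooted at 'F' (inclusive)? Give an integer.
Subtree rooted at F contains: C, F
Count = 2

Answer: 2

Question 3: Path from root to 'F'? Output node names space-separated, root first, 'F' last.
Walk down from root: H -> F

Answer: H F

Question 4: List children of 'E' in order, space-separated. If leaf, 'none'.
Node E's children (from adjacency): (leaf)

Answer: none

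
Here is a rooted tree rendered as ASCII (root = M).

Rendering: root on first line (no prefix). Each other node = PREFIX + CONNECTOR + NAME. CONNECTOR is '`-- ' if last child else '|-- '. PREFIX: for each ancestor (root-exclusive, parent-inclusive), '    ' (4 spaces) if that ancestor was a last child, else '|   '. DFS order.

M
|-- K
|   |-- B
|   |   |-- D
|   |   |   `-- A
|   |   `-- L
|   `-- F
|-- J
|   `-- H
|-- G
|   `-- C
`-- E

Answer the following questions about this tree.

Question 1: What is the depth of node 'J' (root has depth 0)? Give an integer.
Path from root to J: M -> J
Depth = number of edges = 1

Answer: 1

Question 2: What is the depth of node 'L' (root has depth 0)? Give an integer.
Answer: 3

Derivation:
Path from root to L: M -> K -> B -> L
Depth = number of edges = 3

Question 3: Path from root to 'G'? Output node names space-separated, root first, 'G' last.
Walk down from root: M -> G

Answer: M G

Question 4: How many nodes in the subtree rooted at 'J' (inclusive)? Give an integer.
Answer: 2

Derivation:
Subtree rooted at J contains: H, J
Count = 2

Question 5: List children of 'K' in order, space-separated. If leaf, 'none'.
Answer: B F

Derivation:
Node K's children (from adjacency): B, F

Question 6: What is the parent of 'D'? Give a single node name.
Answer: B

Derivation:
Scan adjacency: D appears as child of B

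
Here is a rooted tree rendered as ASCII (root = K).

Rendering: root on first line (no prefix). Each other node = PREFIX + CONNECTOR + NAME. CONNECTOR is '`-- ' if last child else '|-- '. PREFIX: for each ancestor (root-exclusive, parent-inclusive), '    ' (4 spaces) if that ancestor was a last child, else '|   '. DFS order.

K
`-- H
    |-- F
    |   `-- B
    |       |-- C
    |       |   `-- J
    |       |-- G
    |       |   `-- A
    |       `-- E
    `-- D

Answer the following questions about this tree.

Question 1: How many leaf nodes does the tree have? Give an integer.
Leaves (nodes with no children): A, D, E, J

Answer: 4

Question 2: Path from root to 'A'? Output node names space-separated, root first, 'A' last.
Answer: K H F B G A

Derivation:
Walk down from root: K -> H -> F -> B -> G -> A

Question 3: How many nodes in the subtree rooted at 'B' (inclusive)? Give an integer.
Subtree rooted at B contains: A, B, C, E, G, J
Count = 6

Answer: 6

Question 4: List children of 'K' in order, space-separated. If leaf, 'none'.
Node K's children (from adjacency): H

Answer: H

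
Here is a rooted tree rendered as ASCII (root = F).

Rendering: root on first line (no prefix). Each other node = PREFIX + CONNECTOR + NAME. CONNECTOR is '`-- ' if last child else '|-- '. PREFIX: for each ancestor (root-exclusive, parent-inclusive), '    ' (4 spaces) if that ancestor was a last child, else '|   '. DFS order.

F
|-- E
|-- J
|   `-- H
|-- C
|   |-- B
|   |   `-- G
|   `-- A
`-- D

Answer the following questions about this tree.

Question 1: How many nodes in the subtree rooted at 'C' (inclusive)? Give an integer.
Answer: 4

Derivation:
Subtree rooted at C contains: A, B, C, G
Count = 4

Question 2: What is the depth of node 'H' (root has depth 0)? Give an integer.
Answer: 2

Derivation:
Path from root to H: F -> J -> H
Depth = number of edges = 2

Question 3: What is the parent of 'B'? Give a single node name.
Answer: C

Derivation:
Scan adjacency: B appears as child of C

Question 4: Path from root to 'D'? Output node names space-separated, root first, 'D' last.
Walk down from root: F -> D

Answer: F D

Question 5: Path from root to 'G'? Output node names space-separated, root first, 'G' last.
Answer: F C B G

Derivation:
Walk down from root: F -> C -> B -> G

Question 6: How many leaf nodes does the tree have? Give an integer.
Answer: 5

Derivation:
Leaves (nodes with no children): A, D, E, G, H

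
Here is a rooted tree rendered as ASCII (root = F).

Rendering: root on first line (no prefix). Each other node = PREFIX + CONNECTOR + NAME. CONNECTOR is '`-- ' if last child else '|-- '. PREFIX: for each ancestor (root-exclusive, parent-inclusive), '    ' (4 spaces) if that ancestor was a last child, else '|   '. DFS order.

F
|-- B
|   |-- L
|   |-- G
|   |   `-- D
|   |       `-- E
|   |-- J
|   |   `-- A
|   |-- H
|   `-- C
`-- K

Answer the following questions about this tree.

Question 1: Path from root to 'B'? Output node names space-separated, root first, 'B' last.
Walk down from root: F -> B

Answer: F B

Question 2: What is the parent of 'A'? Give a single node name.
Scan adjacency: A appears as child of J

Answer: J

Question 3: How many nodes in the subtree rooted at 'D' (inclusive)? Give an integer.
Subtree rooted at D contains: D, E
Count = 2

Answer: 2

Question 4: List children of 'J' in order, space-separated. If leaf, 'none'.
Node J's children (from adjacency): A

Answer: A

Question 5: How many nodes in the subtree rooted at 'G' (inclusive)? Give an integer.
Subtree rooted at G contains: D, E, G
Count = 3

Answer: 3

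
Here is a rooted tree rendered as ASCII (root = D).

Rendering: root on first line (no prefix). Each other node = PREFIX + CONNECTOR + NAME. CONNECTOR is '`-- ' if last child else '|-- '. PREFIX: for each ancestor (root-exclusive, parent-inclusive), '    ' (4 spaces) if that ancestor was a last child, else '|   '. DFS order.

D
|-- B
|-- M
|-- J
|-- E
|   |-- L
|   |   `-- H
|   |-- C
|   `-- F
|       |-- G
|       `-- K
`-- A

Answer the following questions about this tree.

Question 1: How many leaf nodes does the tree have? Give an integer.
Answer: 8

Derivation:
Leaves (nodes with no children): A, B, C, G, H, J, K, M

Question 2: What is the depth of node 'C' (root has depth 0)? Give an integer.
Answer: 2

Derivation:
Path from root to C: D -> E -> C
Depth = number of edges = 2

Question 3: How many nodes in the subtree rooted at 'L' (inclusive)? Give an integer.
Answer: 2

Derivation:
Subtree rooted at L contains: H, L
Count = 2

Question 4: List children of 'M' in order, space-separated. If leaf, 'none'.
Node M's children (from adjacency): (leaf)

Answer: none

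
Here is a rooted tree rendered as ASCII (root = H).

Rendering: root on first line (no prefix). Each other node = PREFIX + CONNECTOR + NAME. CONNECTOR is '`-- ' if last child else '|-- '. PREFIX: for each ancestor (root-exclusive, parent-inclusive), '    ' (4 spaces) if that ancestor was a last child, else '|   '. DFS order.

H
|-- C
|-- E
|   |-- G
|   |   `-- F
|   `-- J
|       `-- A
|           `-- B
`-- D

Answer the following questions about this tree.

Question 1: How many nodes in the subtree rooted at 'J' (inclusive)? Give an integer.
Subtree rooted at J contains: A, B, J
Count = 3

Answer: 3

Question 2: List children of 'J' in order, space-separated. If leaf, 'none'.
Answer: A

Derivation:
Node J's children (from adjacency): A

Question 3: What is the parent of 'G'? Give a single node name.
Answer: E

Derivation:
Scan adjacency: G appears as child of E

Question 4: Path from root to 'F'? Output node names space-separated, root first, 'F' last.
Walk down from root: H -> E -> G -> F

Answer: H E G F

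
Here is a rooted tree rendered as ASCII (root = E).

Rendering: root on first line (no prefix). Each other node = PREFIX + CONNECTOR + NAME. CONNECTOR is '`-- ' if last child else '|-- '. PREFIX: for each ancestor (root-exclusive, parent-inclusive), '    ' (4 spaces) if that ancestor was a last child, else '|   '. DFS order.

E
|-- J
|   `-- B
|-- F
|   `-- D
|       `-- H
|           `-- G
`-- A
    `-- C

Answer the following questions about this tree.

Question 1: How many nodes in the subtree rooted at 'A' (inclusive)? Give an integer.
Subtree rooted at A contains: A, C
Count = 2

Answer: 2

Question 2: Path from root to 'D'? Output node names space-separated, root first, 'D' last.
Walk down from root: E -> F -> D

Answer: E F D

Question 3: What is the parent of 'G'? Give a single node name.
Answer: H

Derivation:
Scan adjacency: G appears as child of H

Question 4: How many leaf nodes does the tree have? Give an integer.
Leaves (nodes with no children): B, C, G

Answer: 3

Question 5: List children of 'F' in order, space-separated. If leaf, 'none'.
Answer: D

Derivation:
Node F's children (from adjacency): D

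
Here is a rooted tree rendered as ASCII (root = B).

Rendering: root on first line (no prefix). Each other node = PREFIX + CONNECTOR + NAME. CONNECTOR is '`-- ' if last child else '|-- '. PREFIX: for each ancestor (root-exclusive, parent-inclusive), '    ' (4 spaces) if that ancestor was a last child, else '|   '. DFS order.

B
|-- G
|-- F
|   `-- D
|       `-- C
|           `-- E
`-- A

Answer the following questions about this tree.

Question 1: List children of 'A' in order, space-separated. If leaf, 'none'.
Node A's children (from adjacency): (leaf)

Answer: none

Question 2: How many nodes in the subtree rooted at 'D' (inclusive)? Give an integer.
Answer: 3

Derivation:
Subtree rooted at D contains: C, D, E
Count = 3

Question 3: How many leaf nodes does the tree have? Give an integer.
Answer: 3

Derivation:
Leaves (nodes with no children): A, E, G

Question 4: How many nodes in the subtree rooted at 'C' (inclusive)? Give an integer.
Answer: 2

Derivation:
Subtree rooted at C contains: C, E
Count = 2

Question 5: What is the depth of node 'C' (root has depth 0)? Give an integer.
Path from root to C: B -> F -> D -> C
Depth = number of edges = 3

Answer: 3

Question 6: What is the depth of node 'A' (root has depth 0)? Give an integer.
Path from root to A: B -> A
Depth = number of edges = 1

Answer: 1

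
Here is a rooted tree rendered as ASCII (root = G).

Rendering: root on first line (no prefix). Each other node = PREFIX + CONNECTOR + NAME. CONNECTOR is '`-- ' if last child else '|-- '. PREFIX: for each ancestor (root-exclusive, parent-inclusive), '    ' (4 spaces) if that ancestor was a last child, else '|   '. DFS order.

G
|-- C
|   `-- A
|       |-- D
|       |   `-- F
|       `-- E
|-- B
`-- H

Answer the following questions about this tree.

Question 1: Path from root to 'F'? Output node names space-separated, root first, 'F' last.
Answer: G C A D F

Derivation:
Walk down from root: G -> C -> A -> D -> F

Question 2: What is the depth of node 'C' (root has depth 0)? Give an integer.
Answer: 1

Derivation:
Path from root to C: G -> C
Depth = number of edges = 1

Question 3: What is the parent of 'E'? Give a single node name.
Scan adjacency: E appears as child of A

Answer: A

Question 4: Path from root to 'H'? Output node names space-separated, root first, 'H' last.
Walk down from root: G -> H

Answer: G H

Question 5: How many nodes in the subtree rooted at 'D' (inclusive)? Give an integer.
Subtree rooted at D contains: D, F
Count = 2

Answer: 2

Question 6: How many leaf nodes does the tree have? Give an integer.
Answer: 4

Derivation:
Leaves (nodes with no children): B, E, F, H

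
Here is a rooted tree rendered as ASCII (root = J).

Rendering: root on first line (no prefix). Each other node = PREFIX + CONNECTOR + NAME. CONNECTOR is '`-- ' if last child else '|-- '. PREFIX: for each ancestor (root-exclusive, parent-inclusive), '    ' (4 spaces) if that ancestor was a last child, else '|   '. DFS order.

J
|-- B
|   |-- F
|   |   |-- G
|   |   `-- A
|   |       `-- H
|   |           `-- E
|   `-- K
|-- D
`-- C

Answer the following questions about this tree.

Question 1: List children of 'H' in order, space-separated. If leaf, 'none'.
Node H's children (from adjacency): E

Answer: E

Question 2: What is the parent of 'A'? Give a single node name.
Scan adjacency: A appears as child of F

Answer: F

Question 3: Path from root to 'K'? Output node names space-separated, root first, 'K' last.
Walk down from root: J -> B -> K

Answer: J B K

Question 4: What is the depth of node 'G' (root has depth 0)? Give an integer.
Answer: 3

Derivation:
Path from root to G: J -> B -> F -> G
Depth = number of edges = 3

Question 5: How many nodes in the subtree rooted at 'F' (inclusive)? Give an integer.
Subtree rooted at F contains: A, E, F, G, H
Count = 5

Answer: 5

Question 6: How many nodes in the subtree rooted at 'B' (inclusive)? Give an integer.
Subtree rooted at B contains: A, B, E, F, G, H, K
Count = 7

Answer: 7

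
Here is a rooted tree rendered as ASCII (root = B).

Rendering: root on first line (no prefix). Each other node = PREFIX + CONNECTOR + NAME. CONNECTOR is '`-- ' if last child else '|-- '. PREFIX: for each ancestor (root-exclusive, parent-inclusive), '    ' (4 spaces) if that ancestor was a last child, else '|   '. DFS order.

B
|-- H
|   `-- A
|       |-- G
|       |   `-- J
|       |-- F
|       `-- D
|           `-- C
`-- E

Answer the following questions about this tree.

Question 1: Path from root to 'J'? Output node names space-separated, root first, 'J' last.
Walk down from root: B -> H -> A -> G -> J

Answer: B H A G J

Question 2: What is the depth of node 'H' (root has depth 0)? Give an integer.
Answer: 1

Derivation:
Path from root to H: B -> H
Depth = number of edges = 1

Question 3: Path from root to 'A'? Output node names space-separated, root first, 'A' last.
Walk down from root: B -> H -> A

Answer: B H A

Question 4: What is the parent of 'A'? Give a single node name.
Answer: H

Derivation:
Scan adjacency: A appears as child of H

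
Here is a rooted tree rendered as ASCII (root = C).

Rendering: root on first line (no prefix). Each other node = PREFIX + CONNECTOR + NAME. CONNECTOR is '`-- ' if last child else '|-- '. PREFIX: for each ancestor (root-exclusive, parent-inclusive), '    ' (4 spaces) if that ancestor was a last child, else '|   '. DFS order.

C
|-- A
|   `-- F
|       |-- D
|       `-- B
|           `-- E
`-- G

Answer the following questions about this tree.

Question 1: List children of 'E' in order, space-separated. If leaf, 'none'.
Node E's children (from adjacency): (leaf)

Answer: none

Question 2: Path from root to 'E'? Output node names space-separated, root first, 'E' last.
Walk down from root: C -> A -> F -> B -> E

Answer: C A F B E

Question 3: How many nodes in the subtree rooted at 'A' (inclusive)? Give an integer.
Answer: 5

Derivation:
Subtree rooted at A contains: A, B, D, E, F
Count = 5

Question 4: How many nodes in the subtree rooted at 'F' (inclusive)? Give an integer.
Answer: 4

Derivation:
Subtree rooted at F contains: B, D, E, F
Count = 4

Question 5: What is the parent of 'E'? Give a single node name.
Answer: B

Derivation:
Scan adjacency: E appears as child of B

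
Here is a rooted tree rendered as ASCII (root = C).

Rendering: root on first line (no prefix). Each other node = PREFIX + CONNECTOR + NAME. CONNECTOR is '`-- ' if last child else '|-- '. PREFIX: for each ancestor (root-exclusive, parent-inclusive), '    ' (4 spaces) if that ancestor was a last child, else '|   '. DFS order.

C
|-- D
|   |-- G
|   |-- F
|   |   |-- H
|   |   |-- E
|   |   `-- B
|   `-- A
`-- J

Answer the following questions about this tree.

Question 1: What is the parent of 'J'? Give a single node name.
Answer: C

Derivation:
Scan adjacency: J appears as child of C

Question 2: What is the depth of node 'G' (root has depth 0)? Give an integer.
Answer: 2

Derivation:
Path from root to G: C -> D -> G
Depth = number of edges = 2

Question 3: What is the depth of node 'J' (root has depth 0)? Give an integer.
Answer: 1

Derivation:
Path from root to J: C -> J
Depth = number of edges = 1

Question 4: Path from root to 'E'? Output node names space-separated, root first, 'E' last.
Answer: C D F E

Derivation:
Walk down from root: C -> D -> F -> E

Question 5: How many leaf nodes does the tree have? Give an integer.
Leaves (nodes with no children): A, B, E, G, H, J

Answer: 6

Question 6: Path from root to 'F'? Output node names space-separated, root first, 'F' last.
Walk down from root: C -> D -> F

Answer: C D F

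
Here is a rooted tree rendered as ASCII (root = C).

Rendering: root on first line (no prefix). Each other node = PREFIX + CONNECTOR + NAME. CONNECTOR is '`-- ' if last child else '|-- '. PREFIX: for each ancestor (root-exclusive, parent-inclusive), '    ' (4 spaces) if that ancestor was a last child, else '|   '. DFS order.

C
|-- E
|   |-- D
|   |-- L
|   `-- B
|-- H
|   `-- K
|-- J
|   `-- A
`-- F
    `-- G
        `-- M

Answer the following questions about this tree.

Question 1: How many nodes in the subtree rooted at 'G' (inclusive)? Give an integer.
Subtree rooted at G contains: G, M
Count = 2

Answer: 2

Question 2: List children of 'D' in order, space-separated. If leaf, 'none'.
Node D's children (from adjacency): (leaf)

Answer: none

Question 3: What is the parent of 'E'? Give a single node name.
Answer: C

Derivation:
Scan adjacency: E appears as child of C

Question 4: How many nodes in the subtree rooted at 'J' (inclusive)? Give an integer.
Answer: 2

Derivation:
Subtree rooted at J contains: A, J
Count = 2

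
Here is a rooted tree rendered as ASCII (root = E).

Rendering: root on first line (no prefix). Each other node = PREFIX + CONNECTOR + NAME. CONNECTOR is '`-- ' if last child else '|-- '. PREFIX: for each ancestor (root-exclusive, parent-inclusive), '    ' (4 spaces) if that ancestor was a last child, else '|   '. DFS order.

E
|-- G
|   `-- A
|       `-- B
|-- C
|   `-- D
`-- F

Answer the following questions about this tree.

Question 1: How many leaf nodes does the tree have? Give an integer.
Leaves (nodes with no children): B, D, F

Answer: 3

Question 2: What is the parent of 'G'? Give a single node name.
Scan adjacency: G appears as child of E

Answer: E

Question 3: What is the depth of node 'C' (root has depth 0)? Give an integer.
Path from root to C: E -> C
Depth = number of edges = 1

Answer: 1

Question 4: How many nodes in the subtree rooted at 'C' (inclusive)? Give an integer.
Answer: 2

Derivation:
Subtree rooted at C contains: C, D
Count = 2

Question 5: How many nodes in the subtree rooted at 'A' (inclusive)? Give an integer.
Answer: 2

Derivation:
Subtree rooted at A contains: A, B
Count = 2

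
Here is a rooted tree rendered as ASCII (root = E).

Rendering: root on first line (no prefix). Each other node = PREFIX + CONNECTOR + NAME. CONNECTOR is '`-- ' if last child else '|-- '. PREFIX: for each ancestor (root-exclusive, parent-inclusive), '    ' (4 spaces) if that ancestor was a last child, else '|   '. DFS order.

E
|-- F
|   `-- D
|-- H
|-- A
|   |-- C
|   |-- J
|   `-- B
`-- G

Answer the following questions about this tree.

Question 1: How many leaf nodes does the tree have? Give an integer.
Leaves (nodes with no children): B, C, D, G, H, J

Answer: 6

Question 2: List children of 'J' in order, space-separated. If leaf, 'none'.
Answer: none

Derivation:
Node J's children (from adjacency): (leaf)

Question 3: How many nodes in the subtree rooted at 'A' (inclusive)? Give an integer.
Subtree rooted at A contains: A, B, C, J
Count = 4

Answer: 4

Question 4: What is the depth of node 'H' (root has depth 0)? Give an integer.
Path from root to H: E -> H
Depth = number of edges = 1

Answer: 1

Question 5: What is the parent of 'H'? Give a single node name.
Scan adjacency: H appears as child of E

Answer: E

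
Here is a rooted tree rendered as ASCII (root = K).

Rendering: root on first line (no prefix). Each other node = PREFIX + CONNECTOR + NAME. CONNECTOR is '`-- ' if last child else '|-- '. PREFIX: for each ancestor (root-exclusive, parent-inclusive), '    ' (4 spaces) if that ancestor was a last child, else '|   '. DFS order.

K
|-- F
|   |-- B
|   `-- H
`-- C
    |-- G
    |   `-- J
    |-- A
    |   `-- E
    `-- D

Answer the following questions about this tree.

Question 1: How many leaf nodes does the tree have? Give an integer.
Answer: 5

Derivation:
Leaves (nodes with no children): B, D, E, H, J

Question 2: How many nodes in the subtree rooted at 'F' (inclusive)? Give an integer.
Subtree rooted at F contains: B, F, H
Count = 3

Answer: 3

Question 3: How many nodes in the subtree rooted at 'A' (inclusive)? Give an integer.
Answer: 2

Derivation:
Subtree rooted at A contains: A, E
Count = 2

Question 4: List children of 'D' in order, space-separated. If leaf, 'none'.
Node D's children (from adjacency): (leaf)

Answer: none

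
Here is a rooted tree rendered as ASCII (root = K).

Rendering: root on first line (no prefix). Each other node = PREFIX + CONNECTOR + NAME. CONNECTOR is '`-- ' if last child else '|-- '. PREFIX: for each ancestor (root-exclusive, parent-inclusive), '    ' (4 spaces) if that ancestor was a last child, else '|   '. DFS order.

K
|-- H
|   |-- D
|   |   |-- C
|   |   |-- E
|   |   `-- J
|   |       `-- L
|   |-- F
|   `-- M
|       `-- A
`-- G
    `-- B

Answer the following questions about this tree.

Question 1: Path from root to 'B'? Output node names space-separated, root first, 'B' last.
Answer: K G B

Derivation:
Walk down from root: K -> G -> B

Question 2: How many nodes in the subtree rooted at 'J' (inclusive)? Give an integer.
Subtree rooted at J contains: J, L
Count = 2

Answer: 2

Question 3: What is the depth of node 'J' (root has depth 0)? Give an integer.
Answer: 3

Derivation:
Path from root to J: K -> H -> D -> J
Depth = number of edges = 3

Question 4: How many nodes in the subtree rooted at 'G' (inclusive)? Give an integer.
Answer: 2

Derivation:
Subtree rooted at G contains: B, G
Count = 2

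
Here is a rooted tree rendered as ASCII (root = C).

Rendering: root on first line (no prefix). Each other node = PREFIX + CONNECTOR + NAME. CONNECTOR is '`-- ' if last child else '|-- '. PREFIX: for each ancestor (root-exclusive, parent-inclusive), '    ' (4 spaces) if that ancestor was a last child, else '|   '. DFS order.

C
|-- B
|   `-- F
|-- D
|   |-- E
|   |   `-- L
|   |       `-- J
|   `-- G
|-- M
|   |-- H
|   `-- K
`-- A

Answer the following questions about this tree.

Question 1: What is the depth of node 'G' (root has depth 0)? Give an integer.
Answer: 2

Derivation:
Path from root to G: C -> D -> G
Depth = number of edges = 2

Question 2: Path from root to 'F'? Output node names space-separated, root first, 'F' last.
Answer: C B F

Derivation:
Walk down from root: C -> B -> F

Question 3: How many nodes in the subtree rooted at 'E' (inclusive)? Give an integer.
Answer: 3

Derivation:
Subtree rooted at E contains: E, J, L
Count = 3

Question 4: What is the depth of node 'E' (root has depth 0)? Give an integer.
Answer: 2

Derivation:
Path from root to E: C -> D -> E
Depth = number of edges = 2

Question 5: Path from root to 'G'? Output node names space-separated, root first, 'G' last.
Answer: C D G

Derivation:
Walk down from root: C -> D -> G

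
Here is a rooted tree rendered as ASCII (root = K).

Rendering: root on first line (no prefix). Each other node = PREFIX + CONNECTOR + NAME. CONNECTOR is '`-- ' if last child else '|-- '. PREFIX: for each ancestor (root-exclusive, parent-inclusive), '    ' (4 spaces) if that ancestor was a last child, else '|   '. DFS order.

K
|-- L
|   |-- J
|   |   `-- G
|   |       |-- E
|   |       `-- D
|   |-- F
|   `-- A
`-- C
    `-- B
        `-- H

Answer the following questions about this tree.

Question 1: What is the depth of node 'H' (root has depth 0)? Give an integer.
Path from root to H: K -> C -> B -> H
Depth = number of edges = 3

Answer: 3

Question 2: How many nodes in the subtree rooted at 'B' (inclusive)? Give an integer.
Answer: 2

Derivation:
Subtree rooted at B contains: B, H
Count = 2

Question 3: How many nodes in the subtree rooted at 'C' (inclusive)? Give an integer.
Answer: 3

Derivation:
Subtree rooted at C contains: B, C, H
Count = 3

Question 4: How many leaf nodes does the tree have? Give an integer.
Answer: 5

Derivation:
Leaves (nodes with no children): A, D, E, F, H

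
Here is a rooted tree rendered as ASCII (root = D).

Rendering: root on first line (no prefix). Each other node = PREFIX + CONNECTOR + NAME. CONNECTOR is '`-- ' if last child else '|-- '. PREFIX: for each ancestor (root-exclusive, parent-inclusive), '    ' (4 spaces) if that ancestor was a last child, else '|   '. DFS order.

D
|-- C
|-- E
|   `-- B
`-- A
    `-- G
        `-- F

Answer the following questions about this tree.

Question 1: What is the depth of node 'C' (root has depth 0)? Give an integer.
Answer: 1

Derivation:
Path from root to C: D -> C
Depth = number of edges = 1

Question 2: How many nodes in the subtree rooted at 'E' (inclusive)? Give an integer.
Answer: 2

Derivation:
Subtree rooted at E contains: B, E
Count = 2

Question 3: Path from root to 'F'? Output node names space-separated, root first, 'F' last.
Walk down from root: D -> A -> G -> F

Answer: D A G F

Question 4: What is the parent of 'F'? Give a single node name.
Scan adjacency: F appears as child of G

Answer: G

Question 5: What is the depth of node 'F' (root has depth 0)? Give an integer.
Answer: 3

Derivation:
Path from root to F: D -> A -> G -> F
Depth = number of edges = 3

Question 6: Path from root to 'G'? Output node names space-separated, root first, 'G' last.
Answer: D A G

Derivation:
Walk down from root: D -> A -> G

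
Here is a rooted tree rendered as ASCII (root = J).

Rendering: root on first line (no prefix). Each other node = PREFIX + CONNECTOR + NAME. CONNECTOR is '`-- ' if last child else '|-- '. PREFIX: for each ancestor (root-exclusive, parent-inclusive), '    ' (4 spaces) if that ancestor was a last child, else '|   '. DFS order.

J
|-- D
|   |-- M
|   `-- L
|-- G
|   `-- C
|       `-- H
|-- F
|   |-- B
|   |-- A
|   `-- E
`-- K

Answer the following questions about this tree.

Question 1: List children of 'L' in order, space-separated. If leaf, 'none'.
Node L's children (from adjacency): (leaf)

Answer: none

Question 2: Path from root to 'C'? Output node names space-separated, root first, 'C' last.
Walk down from root: J -> G -> C

Answer: J G C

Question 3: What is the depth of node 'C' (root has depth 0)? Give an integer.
Path from root to C: J -> G -> C
Depth = number of edges = 2

Answer: 2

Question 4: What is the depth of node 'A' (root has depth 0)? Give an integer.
Path from root to A: J -> F -> A
Depth = number of edges = 2

Answer: 2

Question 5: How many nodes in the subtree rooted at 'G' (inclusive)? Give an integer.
Subtree rooted at G contains: C, G, H
Count = 3

Answer: 3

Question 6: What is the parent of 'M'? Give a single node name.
Scan adjacency: M appears as child of D

Answer: D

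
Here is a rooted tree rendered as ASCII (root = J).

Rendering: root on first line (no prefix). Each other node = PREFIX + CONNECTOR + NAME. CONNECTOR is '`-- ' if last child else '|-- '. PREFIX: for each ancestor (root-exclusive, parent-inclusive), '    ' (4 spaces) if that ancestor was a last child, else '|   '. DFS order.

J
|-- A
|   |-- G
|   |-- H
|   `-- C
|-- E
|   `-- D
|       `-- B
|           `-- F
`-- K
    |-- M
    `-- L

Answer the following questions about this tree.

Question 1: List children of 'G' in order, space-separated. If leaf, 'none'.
Answer: none

Derivation:
Node G's children (from adjacency): (leaf)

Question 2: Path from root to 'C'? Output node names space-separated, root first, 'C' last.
Answer: J A C

Derivation:
Walk down from root: J -> A -> C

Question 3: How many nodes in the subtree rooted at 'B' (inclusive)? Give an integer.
Subtree rooted at B contains: B, F
Count = 2

Answer: 2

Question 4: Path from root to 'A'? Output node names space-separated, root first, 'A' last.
Answer: J A

Derivation:
Walk down from root: J -> A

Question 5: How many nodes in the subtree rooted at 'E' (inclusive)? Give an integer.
Subtree rooted at E contains: B, D, E, F
Count = 4

Answer: 4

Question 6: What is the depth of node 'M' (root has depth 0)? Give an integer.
Path from root to M: J -> K -> M
Depth = number of edges = 2

Answer: 2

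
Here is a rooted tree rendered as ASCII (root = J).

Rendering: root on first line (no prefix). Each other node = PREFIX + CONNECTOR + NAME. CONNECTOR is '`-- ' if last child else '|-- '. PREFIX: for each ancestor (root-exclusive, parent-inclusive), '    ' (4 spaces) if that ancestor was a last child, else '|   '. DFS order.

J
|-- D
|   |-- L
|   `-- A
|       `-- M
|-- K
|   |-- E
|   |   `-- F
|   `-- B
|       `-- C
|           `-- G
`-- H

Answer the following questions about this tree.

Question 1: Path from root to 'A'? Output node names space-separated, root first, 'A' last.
Answer: J D A

Derivation:
Walk down from root: J -> D -> A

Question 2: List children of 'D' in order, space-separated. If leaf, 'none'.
Answer: L A

Derivation:
Node D's children (from adjacency): L, A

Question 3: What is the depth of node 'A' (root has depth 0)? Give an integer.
Answer: 2

Derivation:
Path from root to A: J -> D -> A
Depth = number of edges = 2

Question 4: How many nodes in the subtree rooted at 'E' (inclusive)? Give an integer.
Subtree rooted at E contains: E, F
Count = 2

Answer: 2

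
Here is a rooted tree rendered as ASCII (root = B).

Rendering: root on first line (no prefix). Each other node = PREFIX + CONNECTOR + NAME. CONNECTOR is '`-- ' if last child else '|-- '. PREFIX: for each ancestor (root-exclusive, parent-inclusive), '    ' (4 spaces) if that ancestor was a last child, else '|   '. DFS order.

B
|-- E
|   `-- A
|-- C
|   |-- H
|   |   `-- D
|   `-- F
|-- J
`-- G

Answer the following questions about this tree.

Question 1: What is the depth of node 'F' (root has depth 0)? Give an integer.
Path from root to F: B -> C -> F
Depth = number of edges = 2

Answer: 2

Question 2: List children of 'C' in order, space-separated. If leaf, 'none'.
Answer: H F

Derivation:
Node C's children (from adjacency): H, F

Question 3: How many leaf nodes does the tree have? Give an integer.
Leaves (nodes with no children): A, D, F, G, J

Answer: 5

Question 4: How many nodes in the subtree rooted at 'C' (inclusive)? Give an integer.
Answer: 4

Derivation:
Subtree rooted at C contains: C, D, F, H
Count = 4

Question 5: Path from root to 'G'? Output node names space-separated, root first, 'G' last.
Walk down from root: B -> G

Answer: B G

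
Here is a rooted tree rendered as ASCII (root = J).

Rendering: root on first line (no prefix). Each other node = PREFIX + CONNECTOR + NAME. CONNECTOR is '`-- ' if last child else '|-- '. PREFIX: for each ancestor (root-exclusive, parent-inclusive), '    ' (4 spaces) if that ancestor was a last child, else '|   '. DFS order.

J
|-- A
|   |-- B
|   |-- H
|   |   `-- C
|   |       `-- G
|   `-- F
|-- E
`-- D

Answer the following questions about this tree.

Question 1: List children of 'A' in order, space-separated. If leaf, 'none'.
Node A's children (from adjacency): B, H, F

Answer: B H F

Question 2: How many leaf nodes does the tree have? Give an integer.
Leaves (nodes with no children): B, D, E, F, G

Answer: 5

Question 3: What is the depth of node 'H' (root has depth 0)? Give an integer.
Answer: 2

Derivation:
Path from root to H: J -> A -> H
Depth = number of edges = 2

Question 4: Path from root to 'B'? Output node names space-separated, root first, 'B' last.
Answer: J A B

Derivation:
Walk down from root: J -> A -> B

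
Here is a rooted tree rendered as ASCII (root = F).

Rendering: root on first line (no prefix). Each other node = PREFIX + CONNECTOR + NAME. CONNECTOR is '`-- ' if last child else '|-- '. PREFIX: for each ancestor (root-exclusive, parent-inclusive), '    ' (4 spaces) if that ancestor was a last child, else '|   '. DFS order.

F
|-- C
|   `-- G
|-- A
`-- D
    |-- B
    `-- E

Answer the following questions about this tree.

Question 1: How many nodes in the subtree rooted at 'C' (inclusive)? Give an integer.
Subtree rooted at C contains: C, G
Count = 2

Answer: 2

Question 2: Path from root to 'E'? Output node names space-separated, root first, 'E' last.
Answer: F D E

Derivation:
Walk down from root: F -> D -> E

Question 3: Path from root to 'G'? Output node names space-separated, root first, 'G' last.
Walk down from root: F -> C -> G

Answer: F C G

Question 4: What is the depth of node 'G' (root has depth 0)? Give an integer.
Path from root to G: F -> C -> G
Depth = number of edges = 2

Answer: 2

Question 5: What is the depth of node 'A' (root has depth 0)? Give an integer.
Answer: 1

Derivation:
Path from root to A: F -> A
Depth = number of edges = 1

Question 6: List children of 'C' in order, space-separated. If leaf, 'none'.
Answer: G

Derivation:
Node C's children (from adjacency): G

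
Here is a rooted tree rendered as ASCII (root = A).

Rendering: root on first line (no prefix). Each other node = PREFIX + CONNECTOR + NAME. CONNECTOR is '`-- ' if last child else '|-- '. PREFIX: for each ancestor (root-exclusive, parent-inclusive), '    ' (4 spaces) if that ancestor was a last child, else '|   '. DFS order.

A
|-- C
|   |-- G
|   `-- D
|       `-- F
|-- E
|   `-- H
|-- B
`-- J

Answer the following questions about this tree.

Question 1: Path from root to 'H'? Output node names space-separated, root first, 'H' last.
Answer: A E H

Derivation:
Walk down from root: A -> E -> H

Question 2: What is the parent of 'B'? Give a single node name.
Answer: A

Derivation:
Scan adjacency: B appears as child of A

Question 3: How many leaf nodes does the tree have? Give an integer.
Leaves (nodes with no children): B, F, G, H, J

Answer: 5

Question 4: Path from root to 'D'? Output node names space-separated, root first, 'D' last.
Answer: A C D

Derivation:
Walk down from root: A -> C -> D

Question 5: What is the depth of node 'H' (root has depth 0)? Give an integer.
Answer: 2

Derivation:
Path from root to H: A -> E -> H
Depth = number of edges = 2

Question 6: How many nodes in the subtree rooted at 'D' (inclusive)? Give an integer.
Answer: 2

Derivation:
Subtree rooted at D contains: D, F
Count = 2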